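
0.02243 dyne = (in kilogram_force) 2.287e-08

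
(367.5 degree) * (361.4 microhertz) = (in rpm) 0.02214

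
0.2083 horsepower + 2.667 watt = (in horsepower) 0.2119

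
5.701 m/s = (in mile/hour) 12.75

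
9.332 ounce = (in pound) 0.5833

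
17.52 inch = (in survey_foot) 1.46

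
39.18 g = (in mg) 3.918e+04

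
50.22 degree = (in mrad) 876.5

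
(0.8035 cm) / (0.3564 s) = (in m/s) 0.02254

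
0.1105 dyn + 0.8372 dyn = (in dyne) 0.9477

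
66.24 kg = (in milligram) 6.624e+07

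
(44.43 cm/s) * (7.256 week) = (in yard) 2.132e+06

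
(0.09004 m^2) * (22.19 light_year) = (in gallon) 4.993e+18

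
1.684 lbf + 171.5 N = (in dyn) 1.79e+07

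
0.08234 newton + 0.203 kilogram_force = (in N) 2.073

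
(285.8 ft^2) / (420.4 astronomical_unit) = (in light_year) 4.463e-29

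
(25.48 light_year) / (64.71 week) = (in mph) 1.378e+10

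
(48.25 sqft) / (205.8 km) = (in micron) 21.78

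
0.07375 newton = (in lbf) 0.01658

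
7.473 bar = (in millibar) 7473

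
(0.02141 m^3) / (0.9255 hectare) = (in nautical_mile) 1.249e-09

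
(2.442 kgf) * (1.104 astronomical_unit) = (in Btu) 3.749e+09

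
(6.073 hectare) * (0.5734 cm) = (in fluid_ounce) 1.177e+07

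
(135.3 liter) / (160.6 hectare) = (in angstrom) 842.5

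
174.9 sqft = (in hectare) 0.001625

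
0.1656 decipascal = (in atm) 1.634e-07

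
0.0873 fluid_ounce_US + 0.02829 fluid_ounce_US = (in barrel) 2.15e-05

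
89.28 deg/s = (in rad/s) 1.558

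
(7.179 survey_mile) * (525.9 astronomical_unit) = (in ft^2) 9.784e+18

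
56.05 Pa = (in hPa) 0.5605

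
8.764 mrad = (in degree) 0.5021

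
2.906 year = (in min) 1.527e+06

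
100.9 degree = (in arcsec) 3.632e+05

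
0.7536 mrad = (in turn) 0.0001199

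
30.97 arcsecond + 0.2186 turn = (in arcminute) 4722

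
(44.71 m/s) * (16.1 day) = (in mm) 6.219e+10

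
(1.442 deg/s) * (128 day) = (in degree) 1.595e+07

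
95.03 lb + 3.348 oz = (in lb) 95.24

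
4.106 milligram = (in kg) 4.106e-06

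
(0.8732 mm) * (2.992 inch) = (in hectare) 6.636e-09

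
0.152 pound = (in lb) 0.152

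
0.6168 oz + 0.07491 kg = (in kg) 0.0924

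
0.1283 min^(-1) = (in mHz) 2.138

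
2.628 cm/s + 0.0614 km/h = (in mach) 0.0001273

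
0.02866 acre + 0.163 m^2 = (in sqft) 1250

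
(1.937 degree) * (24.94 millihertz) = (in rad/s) 0.0008431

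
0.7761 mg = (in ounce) 2.738e-05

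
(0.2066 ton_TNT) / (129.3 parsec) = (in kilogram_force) 2.209e-11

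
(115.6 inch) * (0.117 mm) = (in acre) 8.489e-08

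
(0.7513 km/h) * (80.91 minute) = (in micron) 1.013e+09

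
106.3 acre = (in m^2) 4.302e+05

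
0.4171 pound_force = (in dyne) 1.855e+05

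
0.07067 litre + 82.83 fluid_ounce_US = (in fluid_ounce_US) 85.22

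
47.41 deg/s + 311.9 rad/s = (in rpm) 2986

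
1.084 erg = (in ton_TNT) 2.591e-17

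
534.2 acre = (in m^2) 2.162e+06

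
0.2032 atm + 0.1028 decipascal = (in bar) 0.2059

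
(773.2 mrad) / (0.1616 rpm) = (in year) 1.449e-06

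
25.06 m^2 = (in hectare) 0.002506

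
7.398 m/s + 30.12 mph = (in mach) 0.06127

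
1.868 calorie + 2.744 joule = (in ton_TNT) 2.524e-09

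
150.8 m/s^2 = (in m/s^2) 150.8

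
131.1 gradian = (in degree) 118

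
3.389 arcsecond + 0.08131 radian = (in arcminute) 279.6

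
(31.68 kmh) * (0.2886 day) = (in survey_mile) 136.3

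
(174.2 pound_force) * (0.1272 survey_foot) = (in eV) 1.875e+20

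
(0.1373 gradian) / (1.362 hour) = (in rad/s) 4.399e-07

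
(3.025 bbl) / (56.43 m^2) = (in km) 8.523e-06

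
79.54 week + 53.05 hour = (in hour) 1.342e+04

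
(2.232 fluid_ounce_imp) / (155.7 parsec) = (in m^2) 1.32e-23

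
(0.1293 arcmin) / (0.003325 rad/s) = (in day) 1.309e-07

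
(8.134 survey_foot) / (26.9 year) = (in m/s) 2.923e-09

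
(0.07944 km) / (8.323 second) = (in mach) 0.02803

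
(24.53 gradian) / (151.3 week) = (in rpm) 4.021e-08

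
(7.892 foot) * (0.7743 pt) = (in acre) 1.624e-07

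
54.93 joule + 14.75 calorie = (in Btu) 0.1106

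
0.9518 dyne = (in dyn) 0.9518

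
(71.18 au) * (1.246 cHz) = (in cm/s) 1.327e+13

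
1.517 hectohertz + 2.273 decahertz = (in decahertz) 17.44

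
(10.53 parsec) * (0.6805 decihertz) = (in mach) 6.494e+13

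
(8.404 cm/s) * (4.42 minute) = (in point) 6.318e+04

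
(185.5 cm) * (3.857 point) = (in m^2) 0.002524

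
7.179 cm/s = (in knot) 0.1395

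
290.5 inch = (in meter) 7.379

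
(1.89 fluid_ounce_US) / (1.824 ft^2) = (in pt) 0.935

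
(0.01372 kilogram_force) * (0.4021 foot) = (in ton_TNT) 3.941e-12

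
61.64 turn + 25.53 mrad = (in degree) 2.219e+04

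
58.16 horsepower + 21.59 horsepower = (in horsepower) 79.75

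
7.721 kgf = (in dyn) 7.572e+06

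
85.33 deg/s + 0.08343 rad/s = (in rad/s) 1.573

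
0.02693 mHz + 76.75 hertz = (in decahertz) 7.675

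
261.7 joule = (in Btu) 0.248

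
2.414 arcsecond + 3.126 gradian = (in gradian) 3.127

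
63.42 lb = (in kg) 28.77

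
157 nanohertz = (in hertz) 1.57e-07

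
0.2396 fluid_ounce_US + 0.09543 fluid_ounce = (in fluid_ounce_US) 0.335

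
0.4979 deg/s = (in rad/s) 0.00869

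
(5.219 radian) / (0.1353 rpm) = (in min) 6.139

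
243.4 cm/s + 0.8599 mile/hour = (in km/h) 10.15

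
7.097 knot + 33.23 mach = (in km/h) 4.075e+04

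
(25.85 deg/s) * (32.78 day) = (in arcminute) 4.393e+09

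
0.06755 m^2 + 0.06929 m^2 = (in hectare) 1.368e-05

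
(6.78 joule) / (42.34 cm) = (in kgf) 1.633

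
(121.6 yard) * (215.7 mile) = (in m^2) 3.86e+07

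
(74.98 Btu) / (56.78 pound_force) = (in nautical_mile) 0.1691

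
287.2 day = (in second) 2.481e+07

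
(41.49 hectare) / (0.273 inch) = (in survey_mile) 3.718e+04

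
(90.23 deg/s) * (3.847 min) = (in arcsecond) 7.498e+07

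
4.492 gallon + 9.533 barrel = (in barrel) 9.64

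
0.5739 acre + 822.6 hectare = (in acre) 2033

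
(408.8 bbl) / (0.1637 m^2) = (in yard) 434.2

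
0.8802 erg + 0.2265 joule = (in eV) 1.414e+18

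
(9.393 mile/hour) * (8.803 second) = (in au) 2.471e-10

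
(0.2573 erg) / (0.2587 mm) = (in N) 9.946e-05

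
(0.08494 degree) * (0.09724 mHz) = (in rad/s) 1.442e-07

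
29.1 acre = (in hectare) 11.78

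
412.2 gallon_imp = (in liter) 1874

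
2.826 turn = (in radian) 17.76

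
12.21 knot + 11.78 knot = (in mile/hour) 27.61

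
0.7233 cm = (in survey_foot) 0.02373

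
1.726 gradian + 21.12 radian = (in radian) 21.15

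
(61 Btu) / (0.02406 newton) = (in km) 2675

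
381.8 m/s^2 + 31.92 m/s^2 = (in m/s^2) 413.7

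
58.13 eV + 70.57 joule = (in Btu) 0.06689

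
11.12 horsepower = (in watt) 8292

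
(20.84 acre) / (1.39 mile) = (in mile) 0.02343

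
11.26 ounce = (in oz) 11.26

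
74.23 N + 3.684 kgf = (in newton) 110.4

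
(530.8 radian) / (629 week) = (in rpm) 1.332e-05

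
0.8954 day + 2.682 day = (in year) 0.009801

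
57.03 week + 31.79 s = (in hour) 9581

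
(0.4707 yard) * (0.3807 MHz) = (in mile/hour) 3.665e+05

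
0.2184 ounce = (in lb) 0.01365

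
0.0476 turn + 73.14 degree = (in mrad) 1576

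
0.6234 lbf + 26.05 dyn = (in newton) 2.773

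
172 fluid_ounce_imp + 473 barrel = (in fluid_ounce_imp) 2.647e+06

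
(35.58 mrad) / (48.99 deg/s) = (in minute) 0.0006935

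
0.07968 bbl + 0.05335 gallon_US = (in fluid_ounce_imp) 453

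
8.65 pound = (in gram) 3924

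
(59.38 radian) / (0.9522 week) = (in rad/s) 0.0001031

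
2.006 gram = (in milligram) 2006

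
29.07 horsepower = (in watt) 2.168e+04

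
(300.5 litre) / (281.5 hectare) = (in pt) 0.0003026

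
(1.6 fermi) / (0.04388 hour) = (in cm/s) 1.013e-15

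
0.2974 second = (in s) 0.2974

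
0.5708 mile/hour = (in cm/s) 25.52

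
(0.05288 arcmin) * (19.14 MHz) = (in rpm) 2811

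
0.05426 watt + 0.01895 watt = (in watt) 0.07321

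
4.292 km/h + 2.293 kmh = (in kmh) 6.585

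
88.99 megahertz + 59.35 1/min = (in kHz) 8.899e+04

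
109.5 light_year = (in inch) 4.079e+19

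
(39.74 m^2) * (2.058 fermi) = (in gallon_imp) 1.799e-11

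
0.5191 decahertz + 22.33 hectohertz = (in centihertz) 2.238e+05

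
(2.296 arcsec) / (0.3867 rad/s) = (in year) 9.128e-13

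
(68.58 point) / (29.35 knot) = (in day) 1.855e-08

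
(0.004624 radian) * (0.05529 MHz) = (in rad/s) 255.7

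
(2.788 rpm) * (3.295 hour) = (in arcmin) 1.191e+07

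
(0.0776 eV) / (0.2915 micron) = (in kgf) 4.349e-15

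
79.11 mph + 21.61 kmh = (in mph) 92.54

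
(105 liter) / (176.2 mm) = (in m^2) 0.5959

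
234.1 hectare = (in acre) 578.5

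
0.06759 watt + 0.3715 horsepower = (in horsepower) 0.3716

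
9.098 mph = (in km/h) 14.64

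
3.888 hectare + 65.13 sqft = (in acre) 9.609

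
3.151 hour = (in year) 0.0003597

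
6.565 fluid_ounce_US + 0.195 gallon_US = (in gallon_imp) 0.2051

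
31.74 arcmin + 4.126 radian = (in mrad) 4135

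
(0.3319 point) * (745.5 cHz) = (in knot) 0.001697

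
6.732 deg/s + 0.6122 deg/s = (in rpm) 1.224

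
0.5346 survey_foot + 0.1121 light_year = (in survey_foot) 3.479e+15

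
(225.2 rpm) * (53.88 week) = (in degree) 4.403e+10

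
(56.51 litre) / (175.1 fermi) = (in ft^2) 3.474e+12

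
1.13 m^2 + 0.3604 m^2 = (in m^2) 1.49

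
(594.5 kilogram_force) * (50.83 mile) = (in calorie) 1.14e+08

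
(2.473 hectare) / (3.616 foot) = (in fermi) 2.244e+19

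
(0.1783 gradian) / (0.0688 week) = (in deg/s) 3.857e-06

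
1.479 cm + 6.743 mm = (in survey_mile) 1.338e-05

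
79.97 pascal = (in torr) 0.5998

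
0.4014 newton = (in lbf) 0.09024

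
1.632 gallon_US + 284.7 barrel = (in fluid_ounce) 1.531e+06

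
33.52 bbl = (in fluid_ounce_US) 1.802e+05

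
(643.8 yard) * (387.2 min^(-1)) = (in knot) 7385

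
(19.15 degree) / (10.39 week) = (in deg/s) 3.047e-06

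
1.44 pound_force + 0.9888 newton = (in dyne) 7.394e+05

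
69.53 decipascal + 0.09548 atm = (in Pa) 9681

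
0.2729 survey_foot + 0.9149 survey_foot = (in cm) 36.2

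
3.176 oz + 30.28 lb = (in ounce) 487.7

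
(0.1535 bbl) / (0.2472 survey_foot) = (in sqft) 3.486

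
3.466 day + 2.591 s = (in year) 0.009496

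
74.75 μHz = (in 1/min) 0.004485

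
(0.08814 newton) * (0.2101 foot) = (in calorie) 0.001349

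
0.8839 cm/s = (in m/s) 0.008839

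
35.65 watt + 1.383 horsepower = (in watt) 1067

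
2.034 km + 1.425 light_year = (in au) 9.012e+04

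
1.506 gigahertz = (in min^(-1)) 9.036e+10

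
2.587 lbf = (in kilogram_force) 1.173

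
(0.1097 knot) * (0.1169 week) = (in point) 1.131e+07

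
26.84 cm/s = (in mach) 0.0007883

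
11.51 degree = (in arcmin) 690.6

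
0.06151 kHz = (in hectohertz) 0.6151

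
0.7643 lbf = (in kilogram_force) 0.3467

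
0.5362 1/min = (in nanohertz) 8.937e+06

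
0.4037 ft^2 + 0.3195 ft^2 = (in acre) 1.66e-05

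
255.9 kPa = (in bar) 2.559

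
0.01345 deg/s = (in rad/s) 0.0002347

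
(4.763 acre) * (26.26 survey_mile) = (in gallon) 2.152e+11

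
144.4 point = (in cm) 5.094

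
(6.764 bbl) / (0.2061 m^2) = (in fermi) 5.218e+15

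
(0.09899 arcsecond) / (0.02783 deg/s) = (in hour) 2.745e-07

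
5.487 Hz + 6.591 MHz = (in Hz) 6.591e+06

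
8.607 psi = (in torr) 445.1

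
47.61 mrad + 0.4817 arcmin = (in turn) 0.0076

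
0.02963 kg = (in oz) 1.045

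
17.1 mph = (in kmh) 27.52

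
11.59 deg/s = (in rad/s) 0.2023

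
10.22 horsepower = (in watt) 7621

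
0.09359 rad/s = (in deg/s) 5.362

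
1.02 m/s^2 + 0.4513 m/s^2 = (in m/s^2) 1.471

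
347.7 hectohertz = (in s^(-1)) 3.477e+04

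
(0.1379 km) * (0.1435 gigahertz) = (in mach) 5.812e+07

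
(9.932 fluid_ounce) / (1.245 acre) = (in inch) 2.295e-06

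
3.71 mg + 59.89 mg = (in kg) 6.36e-05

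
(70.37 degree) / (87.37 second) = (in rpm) 0.1342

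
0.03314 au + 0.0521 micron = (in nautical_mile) 2.677e+06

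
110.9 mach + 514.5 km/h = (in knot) 7.368e+04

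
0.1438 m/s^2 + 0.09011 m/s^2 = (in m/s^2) 0.2339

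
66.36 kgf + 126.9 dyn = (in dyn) 6.508e+07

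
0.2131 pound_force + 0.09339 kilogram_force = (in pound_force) 0.419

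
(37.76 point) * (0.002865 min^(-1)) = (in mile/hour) 1.423e-06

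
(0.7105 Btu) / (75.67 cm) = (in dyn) 9.906e+07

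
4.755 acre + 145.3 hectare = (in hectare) 147.2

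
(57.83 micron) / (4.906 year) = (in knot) 7.266e-13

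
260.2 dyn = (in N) 0.002602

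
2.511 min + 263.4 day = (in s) 2.276e+07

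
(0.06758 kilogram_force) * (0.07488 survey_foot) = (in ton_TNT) 3.615e-12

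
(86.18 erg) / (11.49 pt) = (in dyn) 212.6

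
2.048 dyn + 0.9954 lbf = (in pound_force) 0.9954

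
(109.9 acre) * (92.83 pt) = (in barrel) 9.161e+04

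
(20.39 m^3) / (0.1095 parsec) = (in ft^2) 6.496e-14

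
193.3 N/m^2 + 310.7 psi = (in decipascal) 2.142e+07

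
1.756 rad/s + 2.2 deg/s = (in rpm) 17.14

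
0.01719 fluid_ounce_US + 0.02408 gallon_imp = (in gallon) 0.02905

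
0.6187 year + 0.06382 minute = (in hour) 5420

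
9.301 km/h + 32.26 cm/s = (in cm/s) 290.6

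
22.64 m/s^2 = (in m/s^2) 22.64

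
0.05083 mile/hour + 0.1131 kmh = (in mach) 0.000159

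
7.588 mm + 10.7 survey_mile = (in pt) 4.881e+07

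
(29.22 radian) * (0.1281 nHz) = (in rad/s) 3.743e-09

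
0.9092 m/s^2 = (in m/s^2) 0.9092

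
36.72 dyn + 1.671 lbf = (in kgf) 0.758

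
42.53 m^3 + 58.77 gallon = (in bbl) 268.9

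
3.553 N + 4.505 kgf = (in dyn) 4.773e+06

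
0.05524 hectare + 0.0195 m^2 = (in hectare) 0.05524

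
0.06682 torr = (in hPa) 0.08909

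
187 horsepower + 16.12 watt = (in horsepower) 187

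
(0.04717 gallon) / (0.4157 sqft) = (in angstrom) 4.623e+07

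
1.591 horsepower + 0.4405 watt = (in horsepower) 1.592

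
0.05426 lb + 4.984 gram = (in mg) 2.96e+04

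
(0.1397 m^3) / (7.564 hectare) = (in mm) 0.001847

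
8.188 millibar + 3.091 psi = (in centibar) 22.13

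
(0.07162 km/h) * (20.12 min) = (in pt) 6.808e+04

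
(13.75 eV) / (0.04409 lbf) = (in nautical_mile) 6.065e-21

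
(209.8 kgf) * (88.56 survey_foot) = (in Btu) 52.64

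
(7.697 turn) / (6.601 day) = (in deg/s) 0.004858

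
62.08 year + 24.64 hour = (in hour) 5.438e+05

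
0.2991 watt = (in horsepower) 0.0004011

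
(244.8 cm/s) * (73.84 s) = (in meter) 180.8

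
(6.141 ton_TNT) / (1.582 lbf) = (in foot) 1.198e+10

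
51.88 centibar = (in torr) 389.1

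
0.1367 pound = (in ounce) 2.187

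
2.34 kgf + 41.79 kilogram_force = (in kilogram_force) 44.13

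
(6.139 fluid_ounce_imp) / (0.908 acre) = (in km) 4.747e-11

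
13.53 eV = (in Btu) 2.055e-21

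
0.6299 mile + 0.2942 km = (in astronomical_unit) 8.743e-09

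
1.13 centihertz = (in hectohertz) 0.000113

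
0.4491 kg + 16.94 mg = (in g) 449.1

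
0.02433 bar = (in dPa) 2.433e+04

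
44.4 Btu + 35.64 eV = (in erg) 4.684e+11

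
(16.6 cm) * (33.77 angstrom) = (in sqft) 6.034e-09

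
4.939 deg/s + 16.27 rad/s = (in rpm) 156.2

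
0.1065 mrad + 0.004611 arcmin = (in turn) 1.716e-05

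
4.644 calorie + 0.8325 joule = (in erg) 2.026e+08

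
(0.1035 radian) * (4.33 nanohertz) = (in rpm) 4.28e-09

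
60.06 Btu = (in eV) 3.955e+23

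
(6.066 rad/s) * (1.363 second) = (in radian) 8.268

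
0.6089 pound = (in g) 276.2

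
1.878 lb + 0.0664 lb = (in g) 882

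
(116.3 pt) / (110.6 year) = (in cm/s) 1.176e-09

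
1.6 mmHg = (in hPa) 2.133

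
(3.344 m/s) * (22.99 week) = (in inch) 1.831e+09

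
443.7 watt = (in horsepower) 0.595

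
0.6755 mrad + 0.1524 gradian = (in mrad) 3.069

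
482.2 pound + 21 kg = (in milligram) 2.397e+08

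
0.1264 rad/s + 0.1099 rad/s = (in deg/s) 13.54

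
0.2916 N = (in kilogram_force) 0.02973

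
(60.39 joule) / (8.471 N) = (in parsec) 2.31e-16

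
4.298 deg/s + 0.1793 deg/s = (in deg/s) 4.477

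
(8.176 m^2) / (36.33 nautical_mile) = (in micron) 121.5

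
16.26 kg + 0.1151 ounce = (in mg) 1.626e+07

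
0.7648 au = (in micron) 1.144e+17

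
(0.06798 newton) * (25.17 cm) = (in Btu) 1.622e-05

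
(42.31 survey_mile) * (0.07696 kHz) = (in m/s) 5.24e+06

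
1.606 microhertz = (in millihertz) 0.001606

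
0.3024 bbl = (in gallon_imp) 10.58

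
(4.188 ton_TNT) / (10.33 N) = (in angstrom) 1.696e+19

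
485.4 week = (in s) 2.936e+08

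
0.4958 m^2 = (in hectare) 4.958e-05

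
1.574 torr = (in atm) 0.002071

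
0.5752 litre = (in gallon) 0.152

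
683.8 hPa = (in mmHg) 512.9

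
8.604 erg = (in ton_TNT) 2.056e-16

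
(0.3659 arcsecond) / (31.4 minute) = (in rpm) 8.991e-09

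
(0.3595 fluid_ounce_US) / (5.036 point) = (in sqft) 0.06441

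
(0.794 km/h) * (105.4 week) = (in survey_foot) 4.613e+07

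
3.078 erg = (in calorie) 7.357e-08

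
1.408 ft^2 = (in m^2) 0.1308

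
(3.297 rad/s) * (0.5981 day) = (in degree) 9.762e+06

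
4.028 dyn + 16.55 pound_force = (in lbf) 16.55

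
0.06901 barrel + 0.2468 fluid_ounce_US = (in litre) 10.98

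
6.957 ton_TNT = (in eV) 1.817e+29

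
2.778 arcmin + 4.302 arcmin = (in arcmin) 7.08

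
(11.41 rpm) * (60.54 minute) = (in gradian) 2.763e+05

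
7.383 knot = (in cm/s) 379.8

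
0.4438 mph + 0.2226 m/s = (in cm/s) 42.1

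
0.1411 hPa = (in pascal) 14.11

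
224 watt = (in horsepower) 0.3004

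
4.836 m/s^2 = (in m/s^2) 4.836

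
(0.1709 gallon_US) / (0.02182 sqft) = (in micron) 3.191e+05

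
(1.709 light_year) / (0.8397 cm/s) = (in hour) 5.349e+14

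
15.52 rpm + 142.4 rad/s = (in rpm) 1375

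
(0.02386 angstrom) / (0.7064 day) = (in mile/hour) 8.745e-17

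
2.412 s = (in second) 2.412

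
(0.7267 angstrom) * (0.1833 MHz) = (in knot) 2.589e-05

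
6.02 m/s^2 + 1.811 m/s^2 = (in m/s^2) 7.831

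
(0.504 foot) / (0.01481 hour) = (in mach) 8.462e-06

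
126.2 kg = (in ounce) 4452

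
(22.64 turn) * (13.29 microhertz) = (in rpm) 0.01805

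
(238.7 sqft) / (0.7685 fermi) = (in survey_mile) 1.793e+13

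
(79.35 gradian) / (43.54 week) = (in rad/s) 4.733e-08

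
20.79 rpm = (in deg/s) 124.7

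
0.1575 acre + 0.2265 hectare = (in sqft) 3.124e+04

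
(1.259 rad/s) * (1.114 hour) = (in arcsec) 1.041e+09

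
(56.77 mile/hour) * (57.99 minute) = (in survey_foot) 2.897e+05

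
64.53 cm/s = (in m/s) 0.6453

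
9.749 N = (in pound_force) 2.192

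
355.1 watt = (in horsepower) 0.4762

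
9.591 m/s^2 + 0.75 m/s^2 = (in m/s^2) 10.34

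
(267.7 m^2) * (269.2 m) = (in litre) 7.206e+07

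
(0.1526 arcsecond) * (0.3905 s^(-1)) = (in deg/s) 1.655e-05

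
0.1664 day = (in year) 0.0004559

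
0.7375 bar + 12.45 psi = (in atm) 1.575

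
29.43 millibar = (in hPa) 29.43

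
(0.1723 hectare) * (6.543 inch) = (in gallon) 7.565e+04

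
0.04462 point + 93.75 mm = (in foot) 0.3076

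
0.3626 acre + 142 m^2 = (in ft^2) 1.732e+04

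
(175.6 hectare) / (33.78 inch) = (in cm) 2.047e+08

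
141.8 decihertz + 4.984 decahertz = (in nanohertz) 6.402e+10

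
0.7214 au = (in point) 3.059e+14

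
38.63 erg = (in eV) 2.411e+13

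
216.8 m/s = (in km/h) 780.5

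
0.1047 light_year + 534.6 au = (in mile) 6.652e+11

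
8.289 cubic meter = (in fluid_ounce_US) 2.803e+05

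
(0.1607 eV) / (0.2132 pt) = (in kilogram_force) 3.491e-17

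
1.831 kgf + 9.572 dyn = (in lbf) 4.037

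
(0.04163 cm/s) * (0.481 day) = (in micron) 1.73e+07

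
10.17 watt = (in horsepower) 0.01364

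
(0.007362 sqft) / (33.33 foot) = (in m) 6.732e-05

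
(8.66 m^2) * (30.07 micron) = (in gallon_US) 0.06879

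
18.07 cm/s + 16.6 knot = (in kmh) 31.39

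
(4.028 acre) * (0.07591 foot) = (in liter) 3.772e+05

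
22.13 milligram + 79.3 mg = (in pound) 0.0002236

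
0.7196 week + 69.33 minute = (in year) 0.01393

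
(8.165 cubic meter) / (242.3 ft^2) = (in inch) 14.28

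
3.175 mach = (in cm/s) 1.081e+05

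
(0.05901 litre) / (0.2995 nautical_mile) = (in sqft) 1.145e-06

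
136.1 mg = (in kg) 0.0001361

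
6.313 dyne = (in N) 6.313e-05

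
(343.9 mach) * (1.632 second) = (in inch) 7.524e+06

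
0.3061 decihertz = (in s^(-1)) 0.03061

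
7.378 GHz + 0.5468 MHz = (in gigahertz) 7.379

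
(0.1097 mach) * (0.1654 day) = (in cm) 5.338e+07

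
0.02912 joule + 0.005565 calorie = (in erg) 5.24e+05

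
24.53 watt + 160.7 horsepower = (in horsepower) 160.7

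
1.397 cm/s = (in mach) 4.103e-05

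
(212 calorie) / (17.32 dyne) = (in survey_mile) 3182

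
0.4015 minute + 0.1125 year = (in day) 41.06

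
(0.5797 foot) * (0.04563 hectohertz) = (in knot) 1.567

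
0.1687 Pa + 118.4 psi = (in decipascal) 8.163e+06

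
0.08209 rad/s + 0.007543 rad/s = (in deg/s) 5.136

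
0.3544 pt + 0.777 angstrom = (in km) 1.25e-07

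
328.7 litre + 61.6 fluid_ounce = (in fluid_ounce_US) 1.118e+04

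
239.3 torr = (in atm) 0.3149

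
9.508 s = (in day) 0.00011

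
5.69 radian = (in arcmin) 1.956e+04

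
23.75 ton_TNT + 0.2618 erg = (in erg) 9.937e+17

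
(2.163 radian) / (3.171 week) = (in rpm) 1.077e-05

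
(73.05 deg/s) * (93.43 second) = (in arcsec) 2.457e+07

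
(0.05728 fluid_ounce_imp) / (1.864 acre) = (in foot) 7.079e-10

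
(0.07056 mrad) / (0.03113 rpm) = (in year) 6.863e-10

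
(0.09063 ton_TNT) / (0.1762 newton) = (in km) 2.152e+06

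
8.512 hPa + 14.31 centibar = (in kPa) 15.16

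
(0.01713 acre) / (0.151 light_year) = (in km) 4.853e-17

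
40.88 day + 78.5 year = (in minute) 4.132e+07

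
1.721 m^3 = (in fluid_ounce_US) 5.819e+04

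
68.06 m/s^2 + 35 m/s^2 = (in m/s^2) 103.1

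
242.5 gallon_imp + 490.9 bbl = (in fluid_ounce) 2.676e+06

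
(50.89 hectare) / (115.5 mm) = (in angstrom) 4.406e+16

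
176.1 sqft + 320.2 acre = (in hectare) 129.6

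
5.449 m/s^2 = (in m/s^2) 5.449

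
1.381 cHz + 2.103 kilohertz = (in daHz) 210.3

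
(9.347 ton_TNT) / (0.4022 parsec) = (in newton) 3.151e-06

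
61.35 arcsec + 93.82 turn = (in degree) 3.378e+04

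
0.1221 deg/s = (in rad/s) 0.002131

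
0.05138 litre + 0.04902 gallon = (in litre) 0.2369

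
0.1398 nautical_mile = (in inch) 1.019e+04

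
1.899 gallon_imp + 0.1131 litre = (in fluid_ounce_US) 295.7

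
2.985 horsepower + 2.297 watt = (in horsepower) 2.988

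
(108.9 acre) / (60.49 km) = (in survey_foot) 23.9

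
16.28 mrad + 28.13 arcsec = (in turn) 0.002613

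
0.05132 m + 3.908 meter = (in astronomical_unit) 2.647e-11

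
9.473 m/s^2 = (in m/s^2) 9.473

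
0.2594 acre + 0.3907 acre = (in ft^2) 2.832e+04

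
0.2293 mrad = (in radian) 0.0002293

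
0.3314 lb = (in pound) 0.3314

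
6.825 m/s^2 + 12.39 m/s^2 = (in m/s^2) 19.21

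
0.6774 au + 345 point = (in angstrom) 1.013e+21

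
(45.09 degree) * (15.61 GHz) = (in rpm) 1.173e+11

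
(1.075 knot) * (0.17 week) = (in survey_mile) 35.33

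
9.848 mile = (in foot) 5.2e+04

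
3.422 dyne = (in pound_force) 7.693e-06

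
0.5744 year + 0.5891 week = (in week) 30.54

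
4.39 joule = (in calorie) 1.049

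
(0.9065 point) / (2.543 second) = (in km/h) 0.0004527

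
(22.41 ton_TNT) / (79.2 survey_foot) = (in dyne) 3.884e+14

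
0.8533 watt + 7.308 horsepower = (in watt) 5450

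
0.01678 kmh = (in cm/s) 0.4661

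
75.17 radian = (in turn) 11.96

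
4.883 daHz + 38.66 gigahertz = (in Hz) 3.866e+10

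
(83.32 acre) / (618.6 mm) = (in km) 545.1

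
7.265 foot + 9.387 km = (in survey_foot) 3.08e+04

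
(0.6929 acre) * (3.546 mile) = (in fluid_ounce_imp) 5.632e+11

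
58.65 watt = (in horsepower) 0.07865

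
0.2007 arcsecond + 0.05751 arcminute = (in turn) 2.817e-06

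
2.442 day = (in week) 0.3489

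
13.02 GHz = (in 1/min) 7.812e+11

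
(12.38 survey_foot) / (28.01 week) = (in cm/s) 2.227e-05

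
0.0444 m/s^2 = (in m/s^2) 0.0444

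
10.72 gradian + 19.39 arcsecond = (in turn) 0.02681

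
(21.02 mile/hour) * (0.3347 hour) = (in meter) 1.132e+04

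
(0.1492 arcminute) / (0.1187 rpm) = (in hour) 9.699e-07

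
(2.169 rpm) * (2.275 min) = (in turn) 4.934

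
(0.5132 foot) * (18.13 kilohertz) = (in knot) 5513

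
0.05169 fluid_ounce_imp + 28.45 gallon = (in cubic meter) 0.1077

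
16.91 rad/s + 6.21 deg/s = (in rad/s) 17.02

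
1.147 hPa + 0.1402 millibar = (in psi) 0.01867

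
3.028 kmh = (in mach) 0.00247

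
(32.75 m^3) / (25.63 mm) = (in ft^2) 1.375e+04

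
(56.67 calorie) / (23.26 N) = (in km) 0.01019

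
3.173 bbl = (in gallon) 133.3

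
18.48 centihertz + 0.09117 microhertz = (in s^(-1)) 0.1848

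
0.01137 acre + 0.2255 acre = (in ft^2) 1.032e+04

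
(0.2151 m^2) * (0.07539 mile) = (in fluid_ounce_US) 8.825e+05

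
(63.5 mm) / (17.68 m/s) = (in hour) 9.977e-07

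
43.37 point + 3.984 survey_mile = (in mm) 6.412e+06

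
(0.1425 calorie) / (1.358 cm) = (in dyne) 4.39e+06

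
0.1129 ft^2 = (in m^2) 0.01049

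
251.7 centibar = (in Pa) 2.517e+05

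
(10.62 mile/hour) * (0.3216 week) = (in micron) 9.234e+11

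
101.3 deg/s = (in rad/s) 1.768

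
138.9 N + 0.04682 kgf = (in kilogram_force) 14.21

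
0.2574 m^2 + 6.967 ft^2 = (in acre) 0.0002235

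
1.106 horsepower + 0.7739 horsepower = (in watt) 1402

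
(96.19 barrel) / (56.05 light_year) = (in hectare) 2.884e-21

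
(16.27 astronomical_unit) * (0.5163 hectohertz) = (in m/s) 1.257e+14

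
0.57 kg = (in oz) 20.11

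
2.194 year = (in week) 114.4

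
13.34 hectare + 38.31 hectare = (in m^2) 5.165e+05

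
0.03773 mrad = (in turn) 6.005e-06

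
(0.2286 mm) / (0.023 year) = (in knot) 6.126e-10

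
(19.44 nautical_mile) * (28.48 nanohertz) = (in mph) 0.002294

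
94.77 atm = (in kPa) 9603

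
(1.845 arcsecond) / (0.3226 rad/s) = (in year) 8.792e-13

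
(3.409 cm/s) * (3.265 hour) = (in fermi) 4.007e+17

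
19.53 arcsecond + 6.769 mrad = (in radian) 0.006864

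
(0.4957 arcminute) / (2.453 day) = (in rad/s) 6.804e-10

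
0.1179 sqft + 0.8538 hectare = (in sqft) 9.19e+04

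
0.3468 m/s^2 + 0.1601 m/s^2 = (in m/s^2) 0.5069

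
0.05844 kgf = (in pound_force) 0.1288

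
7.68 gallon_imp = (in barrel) 0.2196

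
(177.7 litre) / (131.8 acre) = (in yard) 3.643e-07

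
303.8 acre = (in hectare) 122.9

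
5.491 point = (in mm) 1.937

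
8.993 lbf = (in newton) 40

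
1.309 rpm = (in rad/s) 0.1371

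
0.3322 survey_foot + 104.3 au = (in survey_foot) 5.119e+13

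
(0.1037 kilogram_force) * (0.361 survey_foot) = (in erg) 1.119e+06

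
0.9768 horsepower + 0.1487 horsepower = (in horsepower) 1.125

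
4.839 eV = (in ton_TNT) 1.853e-28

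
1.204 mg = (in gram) 0.001204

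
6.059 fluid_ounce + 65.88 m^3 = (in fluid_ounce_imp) 2.319e+06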